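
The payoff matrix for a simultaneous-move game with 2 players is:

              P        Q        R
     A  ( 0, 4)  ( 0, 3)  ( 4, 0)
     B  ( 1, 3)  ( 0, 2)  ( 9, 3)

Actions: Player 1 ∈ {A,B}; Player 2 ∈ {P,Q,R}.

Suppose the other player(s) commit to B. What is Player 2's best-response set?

u_2(P vs B) = 3
u_2(Q vs B) = 2
u_2(R vs B) = 3
max payoff 3 at {P,R}

argmax u_2 = {P,R}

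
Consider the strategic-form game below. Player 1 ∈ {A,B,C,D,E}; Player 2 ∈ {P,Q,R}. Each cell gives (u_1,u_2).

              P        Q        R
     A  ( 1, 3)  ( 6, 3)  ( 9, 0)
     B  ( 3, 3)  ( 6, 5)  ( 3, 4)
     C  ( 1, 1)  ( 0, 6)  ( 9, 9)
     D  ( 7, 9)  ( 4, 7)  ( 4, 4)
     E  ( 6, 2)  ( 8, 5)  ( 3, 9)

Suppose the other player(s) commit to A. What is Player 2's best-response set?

u_2(P vs A) = 3
u_2(Q vs A) = 3
u_2(R vs A) = 0
max payoff 3 at {P,Q}

BR_2 = {P,Q}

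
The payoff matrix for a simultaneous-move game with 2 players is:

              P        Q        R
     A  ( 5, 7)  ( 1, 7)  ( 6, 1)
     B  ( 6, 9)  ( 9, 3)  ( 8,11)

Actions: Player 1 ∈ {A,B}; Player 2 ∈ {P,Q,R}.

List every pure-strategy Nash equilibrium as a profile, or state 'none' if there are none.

(A,P): not NE [P1→B gives 6>5]
(A,Q): not NE [P1→B gives 9>1]
(A,R): not NE [P1→B gives 8>6; P2→Q gives 7>1]
(B,P): not NE [P2→R gives 11>9]
(B,Q): not NE [P2→R gives 11>3]
(B,R): NE

Nash profiles: (B,R)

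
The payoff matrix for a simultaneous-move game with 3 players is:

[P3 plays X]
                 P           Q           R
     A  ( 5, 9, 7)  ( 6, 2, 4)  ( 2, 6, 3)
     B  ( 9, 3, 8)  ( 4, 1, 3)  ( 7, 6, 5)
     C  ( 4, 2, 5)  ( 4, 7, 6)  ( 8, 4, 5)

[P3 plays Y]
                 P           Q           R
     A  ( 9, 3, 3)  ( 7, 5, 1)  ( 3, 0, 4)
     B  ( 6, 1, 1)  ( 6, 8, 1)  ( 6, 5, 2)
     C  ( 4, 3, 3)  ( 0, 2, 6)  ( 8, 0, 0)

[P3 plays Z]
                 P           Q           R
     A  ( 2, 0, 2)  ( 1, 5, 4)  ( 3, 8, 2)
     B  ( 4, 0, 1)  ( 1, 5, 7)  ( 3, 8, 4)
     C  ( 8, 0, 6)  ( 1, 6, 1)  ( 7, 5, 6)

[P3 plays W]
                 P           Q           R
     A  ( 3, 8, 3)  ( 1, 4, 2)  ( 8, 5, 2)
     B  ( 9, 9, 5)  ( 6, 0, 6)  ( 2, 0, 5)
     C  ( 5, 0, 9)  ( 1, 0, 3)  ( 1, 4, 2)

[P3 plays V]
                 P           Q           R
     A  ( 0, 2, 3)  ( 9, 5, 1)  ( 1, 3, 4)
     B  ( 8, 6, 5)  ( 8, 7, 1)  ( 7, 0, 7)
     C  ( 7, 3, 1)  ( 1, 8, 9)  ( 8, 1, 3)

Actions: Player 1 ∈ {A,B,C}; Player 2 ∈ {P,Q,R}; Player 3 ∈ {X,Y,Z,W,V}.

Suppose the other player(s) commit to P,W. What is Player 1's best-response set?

u_1(A vs P,W) = 3
u_1(B vs P,W) = 9
u_1(C vs P,W) = 5
max payoff 9 at {B}

P1 best: {B}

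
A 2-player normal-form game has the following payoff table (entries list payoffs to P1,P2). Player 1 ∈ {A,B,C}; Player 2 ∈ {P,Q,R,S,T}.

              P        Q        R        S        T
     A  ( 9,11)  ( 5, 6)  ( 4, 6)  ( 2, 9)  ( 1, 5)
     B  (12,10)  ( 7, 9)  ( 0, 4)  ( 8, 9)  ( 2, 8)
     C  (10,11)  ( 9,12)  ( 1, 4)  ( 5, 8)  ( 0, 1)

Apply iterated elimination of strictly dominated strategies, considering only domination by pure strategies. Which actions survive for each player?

Remaining: P1:{B,C} P2:{P,Q}

P2 drop R (P beats it: A:11>6 B:10>4 C:11>4)
P1 drop A (B beats it: P:12>9 Q:7>5 S:8>2 T:2>1)
P2 drop S (P beats it: B:10>9 C:11>8)
P2 drop T (P beats it: B:10>8 C:11>1)
P1→{B,C} P2→{P,Q}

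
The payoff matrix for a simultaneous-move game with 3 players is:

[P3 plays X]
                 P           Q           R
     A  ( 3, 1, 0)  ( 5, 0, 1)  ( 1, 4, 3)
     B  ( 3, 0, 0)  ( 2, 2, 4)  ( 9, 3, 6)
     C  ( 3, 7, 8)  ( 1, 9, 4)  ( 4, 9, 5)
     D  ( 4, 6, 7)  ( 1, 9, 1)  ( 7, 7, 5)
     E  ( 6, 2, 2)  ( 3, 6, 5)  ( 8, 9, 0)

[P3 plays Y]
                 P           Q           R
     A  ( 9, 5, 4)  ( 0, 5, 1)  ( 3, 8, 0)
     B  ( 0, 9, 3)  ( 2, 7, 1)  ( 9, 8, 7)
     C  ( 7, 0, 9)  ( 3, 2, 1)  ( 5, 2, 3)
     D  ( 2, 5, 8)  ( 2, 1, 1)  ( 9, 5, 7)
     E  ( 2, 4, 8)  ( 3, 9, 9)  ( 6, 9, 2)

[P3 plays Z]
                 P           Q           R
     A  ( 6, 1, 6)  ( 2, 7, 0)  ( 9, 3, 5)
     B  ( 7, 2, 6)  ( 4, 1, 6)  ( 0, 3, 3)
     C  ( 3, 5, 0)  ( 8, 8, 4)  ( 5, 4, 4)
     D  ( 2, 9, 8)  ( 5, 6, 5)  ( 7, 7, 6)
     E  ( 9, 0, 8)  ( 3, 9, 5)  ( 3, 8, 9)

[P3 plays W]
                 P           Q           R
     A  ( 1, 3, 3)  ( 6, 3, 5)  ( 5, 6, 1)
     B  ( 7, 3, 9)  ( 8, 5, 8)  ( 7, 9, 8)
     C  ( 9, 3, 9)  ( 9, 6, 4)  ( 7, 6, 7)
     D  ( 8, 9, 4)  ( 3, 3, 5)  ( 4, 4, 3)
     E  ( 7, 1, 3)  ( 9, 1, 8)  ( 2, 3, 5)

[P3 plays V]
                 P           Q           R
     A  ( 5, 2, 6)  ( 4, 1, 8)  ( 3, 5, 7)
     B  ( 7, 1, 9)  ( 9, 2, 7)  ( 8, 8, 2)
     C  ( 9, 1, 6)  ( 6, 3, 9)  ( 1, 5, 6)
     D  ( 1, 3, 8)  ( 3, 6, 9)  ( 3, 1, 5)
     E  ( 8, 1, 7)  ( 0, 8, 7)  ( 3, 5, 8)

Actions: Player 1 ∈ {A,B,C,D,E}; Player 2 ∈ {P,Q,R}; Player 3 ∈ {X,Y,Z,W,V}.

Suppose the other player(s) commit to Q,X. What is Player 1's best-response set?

u_1(A vs Q,X) = 5
u_1(B vs Q,X) = 2
u_1(C vs Q,X) = 1
u_1(D vs Q,X) = 1
u_1(E vs Q,X) = 3
max payoff 5 at {A}

P1 best: {A}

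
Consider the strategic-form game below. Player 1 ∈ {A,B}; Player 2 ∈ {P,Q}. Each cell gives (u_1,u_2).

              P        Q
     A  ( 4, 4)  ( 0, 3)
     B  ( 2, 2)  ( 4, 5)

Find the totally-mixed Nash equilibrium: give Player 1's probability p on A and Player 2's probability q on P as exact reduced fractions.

P1 indiff ⇒ q·4+(1-q)·0 = q·2+(1-q)·4 ⇒ q(2) = (1-q)(4) ⇒ q = 2/3
P2 indiff ⇒ p·4+(1-p)·2 = p·3+(1-p)·5 ⇒ p(1) = (1-p)(3) ⇒ p = 3/4

p=3/4, q=2/3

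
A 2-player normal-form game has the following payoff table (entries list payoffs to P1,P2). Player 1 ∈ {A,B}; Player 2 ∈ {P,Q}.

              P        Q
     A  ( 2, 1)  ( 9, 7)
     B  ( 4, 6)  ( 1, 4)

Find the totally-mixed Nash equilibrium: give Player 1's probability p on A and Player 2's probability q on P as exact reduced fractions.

(p,q) = (1/4, 4/5)

P1 indiff ⇒ q·2+(1-q)·9 = q·4+(1-q)·1 ⇒ q(-2) = (1-q)(-8) ⇒ q = 4/5
P2 indiff ⇒ p·1+(1-p)·6 = p·7+(1-p)·4 ⇒ p(-6) = (1-p)(-2) ⇒ p = 1/4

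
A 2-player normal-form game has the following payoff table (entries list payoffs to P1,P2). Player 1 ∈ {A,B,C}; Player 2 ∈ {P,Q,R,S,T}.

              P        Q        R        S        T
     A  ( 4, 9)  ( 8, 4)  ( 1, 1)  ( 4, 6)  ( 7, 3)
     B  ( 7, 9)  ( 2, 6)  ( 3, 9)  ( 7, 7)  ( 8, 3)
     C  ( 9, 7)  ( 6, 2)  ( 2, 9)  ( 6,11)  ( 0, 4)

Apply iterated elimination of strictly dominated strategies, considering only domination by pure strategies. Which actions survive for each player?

Remaining: P1:{B,C} P2:{P,R,S}

P2 drop Q (P beats it: A:9>4 B:9>6 C:7>2)
P1 drop A (B beats it: P:7>4 R:3>1 S:7>4 T:8>7)
P2 drop T (P beats it: B:9>3 C:7>4)
P1→{B,C} P2→{P,R,S}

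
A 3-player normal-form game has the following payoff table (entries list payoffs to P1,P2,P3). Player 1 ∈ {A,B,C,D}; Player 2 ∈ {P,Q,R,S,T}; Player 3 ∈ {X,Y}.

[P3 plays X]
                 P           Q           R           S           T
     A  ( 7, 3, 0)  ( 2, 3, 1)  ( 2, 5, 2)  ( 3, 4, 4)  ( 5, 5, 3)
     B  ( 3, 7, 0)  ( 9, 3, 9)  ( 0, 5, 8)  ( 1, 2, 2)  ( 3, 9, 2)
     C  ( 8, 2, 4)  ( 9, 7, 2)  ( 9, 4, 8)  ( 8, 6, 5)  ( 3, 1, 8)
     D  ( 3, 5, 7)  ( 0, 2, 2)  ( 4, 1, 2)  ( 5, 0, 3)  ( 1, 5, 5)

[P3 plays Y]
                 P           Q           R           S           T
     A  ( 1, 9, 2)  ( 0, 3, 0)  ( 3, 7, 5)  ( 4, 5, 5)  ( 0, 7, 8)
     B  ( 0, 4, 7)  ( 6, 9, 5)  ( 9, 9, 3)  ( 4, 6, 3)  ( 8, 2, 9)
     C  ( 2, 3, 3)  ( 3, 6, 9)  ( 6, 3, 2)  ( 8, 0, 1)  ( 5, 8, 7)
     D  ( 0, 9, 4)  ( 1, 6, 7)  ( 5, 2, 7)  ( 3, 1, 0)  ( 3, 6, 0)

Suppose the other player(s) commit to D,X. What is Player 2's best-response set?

u_2(P vs D,X) = 5
u_2(Q vs D,X) = 2
u_2(R vs D,X) = 1
u_2(S vs D,X) = 0
u_2(T vs D,X) = 5
max payoff 5 at {P,T}

P2 best: {P,T}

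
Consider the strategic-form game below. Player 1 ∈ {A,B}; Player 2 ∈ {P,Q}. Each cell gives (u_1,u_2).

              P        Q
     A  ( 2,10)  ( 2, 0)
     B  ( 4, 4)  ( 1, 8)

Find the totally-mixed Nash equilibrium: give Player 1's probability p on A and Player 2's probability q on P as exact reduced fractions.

P1 indiff ⇒ q·2+(1-q)·2 = q·4+(1-q)·1 ⇒ q(-2) = (1-q)(-1) ⇒ q = 1/3
P2 indiff ⇒ p·10+(1-p)·4 = p·0+(1-p)·8 ⇒ p(10) = (1-p)(4) ⇒ p = 2/7

P1 mixes 2/7 on A; P2 mixes 1/3 on P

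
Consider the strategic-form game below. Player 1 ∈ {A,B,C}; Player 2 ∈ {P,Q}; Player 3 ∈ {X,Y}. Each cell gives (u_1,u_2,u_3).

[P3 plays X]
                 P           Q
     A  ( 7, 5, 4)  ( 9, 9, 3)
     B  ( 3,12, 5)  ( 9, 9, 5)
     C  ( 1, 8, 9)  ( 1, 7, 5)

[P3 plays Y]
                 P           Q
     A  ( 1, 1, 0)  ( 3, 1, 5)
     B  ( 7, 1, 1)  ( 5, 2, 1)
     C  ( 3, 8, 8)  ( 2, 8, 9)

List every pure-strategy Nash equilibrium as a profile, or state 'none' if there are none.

PSNE: ∅

(A,P,X): not NE [P2→Q gives 9>5]
(A,P,Y): not NE [P1→B gives 7>1; P3→X gives 4>0]
(A,Q,X): not NE [P3→Y gives 5>3]
(A,Q,Y): not NE [P1→B gives 5>3]
(B,P,X): not NE [P1→A gives 7>3]
(B,P,Y): not NE [P2→Q gives 2>1; P3→X gives 5>1]
(B,Q,X): not NE [P2→P gives 12>9]
(B,Q,Y): not NE [P3→X gives 5>1]
(C,P,X): not NE [P1→A gives 7>1]
(C,P,Y): not NE [P1→B gives 7>3; P3→X gives 9>8]
(C,Q,X): not NE [P1→B gives 9>1; P2→P gives 8>7; P3→Y gives 9>5]
(C,Q,Y): not NE [P1→B gives 5>2]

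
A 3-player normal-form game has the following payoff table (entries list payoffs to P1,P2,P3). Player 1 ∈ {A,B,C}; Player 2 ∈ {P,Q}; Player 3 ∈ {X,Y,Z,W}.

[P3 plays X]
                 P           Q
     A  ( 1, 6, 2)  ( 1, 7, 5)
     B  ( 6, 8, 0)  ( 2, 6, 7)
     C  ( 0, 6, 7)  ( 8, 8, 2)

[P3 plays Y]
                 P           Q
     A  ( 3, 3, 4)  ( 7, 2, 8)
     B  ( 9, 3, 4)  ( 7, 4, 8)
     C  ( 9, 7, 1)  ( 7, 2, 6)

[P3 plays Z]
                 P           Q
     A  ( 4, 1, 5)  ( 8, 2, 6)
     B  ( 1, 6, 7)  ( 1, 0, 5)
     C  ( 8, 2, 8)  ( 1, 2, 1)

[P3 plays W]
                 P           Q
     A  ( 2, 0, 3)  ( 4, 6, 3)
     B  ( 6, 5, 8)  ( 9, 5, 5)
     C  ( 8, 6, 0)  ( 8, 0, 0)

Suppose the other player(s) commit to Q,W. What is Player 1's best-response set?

BR_1 = {B}

u_1(A vs Q,W) = 4
u_1(B vs Q,W) = 9
u_1(C vs Q,W) = 8
max payoff 9 at {B}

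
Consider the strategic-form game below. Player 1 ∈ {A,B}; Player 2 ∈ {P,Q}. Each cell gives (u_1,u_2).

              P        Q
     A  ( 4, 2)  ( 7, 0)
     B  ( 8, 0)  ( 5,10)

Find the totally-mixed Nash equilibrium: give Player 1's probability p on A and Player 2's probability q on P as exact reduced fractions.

p=5/6, q=1/3

P1 indiff ⇒ q·4+(1-q)·7 = q·8+(1-q)·5 ⇒ q(-4) = (1-q)(-2) ⇒ q = 1/3
P2 indiff ⇒ p·2+(1-p)·0 = p·0+(1-p)·10 ⇒ p(2) = (1-p)(10) ⇒ p = 5/6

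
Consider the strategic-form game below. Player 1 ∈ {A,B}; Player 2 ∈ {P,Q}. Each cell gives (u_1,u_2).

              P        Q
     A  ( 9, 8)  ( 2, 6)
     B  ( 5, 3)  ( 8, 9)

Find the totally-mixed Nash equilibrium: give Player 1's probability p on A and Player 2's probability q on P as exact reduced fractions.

P1 mixes 3/4 on A; P2 mixes 3/5 on P

P1 indiff ⇒ q·9+(1-q)·2 = q·5+(1-q)·8 ⇒ q(4) = (1-q)(6) ⇒ q = 3/5
P2 indiff ⇒ p·8+(1-p)·3 = p·6+(1-p)·9 ⇒ p(2) = (1-p)(6) ⇒ p = 3/4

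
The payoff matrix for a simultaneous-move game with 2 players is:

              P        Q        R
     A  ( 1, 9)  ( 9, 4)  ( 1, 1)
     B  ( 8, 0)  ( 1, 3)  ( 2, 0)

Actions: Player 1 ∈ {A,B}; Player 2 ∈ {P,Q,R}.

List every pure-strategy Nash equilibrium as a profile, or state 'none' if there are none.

Equilibria: none

(A,P): not NE [P1→B gives 8>1]
(A,Q): not NE [P2→P gives 9>4]
(A,R): not NE [P1→B gives 2>1; P2→P gives 9>1]
(B,P): not NE [P2→Q gives 3>0]
(B,Q): not NE [P1→A gives 9>1]
(B,R): not NE [P2→Q gives 3>0]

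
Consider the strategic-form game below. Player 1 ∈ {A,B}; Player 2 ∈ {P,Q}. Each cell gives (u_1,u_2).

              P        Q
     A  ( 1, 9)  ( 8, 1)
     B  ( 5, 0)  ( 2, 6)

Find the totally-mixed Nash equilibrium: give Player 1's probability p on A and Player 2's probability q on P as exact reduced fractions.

P1 indiff ⇒ q·1+(1-q)·8 = q·5+(1-q)·2 ⇒ q(-4) = (1-q)(-6) ⇒ q = 3/5
P2 indiff ⇒ p·9+(1-p)·0 = p·1+(1-p)·6 ⇒ p(8) = (1-p)(6) ⇒ p = 3/7

p=3/7, q=3/5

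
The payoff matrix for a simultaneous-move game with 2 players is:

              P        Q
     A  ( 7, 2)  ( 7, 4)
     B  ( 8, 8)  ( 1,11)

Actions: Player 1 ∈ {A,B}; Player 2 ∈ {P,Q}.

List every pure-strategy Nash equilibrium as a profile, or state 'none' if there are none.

Nash profiles: (A,Q)

(A,P): not NE [P1→B gives 8>7; P2→Q gives 4>2]
(A,Q): NE
(B,P): not NE [P2→Q gives 11>8]
(B,Q): not NE [P1→A gives 7>1]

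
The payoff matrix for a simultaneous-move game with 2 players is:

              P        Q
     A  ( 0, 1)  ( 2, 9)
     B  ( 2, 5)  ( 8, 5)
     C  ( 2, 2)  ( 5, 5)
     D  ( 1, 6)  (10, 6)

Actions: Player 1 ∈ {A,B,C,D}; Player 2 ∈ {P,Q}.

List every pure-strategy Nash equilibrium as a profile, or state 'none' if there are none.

(A,P): not NE [P1→C gives 2>0; P2→Q gives 9>1]
(A,Q): not NE [P1→D gives 10>2]
(B,P): NE
(B,Q): not NE [P1→D gives 10>8]
(C,P): not NE [P2→Q gives 5>2]
(C,Q): not NE [P1→D gives 10>5]
(D,P): not NE [P1→C gives 2>1]
(D,Q): NE

Nash profiles: (B,P), (D,Q)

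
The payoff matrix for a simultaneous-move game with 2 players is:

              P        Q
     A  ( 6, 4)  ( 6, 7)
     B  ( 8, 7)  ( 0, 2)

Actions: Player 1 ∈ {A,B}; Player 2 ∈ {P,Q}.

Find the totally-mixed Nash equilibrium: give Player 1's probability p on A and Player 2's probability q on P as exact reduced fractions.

P1 indiff ⇒ q·6+(1-q)·6 = q·8+(1-q)·0 ⇒ q(-2) = (1-q)(-6) ⇒ q = 3/4
P2 indiff ⇒ p·4+(1-p)·7 = p·7+(1-p)·2 ⇒ p(-3) = (1-p)(-5) ⇒ p = 5/8

p=5/8, q=3/4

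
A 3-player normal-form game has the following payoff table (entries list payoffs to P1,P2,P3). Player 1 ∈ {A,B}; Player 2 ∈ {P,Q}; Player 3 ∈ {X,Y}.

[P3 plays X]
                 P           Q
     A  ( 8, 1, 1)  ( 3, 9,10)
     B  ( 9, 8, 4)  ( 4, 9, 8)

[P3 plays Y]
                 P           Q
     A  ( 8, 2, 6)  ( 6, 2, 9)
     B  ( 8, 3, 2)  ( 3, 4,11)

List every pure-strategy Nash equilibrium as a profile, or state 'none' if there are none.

(A,P,X): not NE [P1→B gives 9>8; P2→Q gives 9>1; P3→Y gives 6>1]
(A,P,Y): NE
(A,Q,X): not NE [P1→B gives 4>3]
(A,Q,Y): not NE [P3→X gives 10>9]
(B,P,X): not NE [P2→Q gives 9>8]
(B,P,Y): not NE [P2→Q gives 4>3; P3→X gives 4>2]
(B,Q,X): not NE [P3→Y gives 11>8]
(B,Q,Y): not NE [P1→A gives 6>3]

NE set: (A,P,Y)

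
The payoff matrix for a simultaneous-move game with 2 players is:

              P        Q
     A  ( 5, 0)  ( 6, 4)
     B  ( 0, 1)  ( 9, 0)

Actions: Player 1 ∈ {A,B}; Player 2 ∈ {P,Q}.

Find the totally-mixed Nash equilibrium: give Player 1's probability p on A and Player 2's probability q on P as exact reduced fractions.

P1 indiff ⇒ q·5+(1-q)·6 = q·0+(1-q)·9 ⇒ q(5) = (1-q)(3) ⇒ q = 3/8
P2 indiff ⇒ p·0+(1-p)·1 = p·4+(1-p)·0 ⇒ p(-4) = (1-p)(-1) ⇒ p = 1/5

(p,q) = (1/5, 3/8)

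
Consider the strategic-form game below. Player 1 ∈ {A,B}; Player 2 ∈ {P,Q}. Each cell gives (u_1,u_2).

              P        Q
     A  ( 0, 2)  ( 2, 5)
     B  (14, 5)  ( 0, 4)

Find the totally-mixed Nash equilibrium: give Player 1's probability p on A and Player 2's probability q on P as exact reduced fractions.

(p,q) = (1/4, 1/8)

P1 indiff ⇒ q·0+(1-q)·2 = q·14+(1-q)·0 ⇒ q(-14) = (1-q)(-2) ⇒ q = 1/8
P2 indiff ⇒ p·2+(1-p)·5 = p·5+(1-p)·4 ⇒ p(-3) = (1-p)(-1) ⇒ p = 1/4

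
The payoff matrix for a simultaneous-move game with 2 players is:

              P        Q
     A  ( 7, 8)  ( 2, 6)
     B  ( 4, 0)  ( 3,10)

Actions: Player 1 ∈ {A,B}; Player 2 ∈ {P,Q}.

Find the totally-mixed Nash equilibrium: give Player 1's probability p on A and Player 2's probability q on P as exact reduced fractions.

P1 indiff ⇒ q·7+(1-q)·2 = q·4+(1-q)·3 ⇒ q(3) = (1-q)(1) ⇒ q = 1/4
P2 indiff ⇒ p·8+(1-p)·0 = p·6+(1-p)·10 ⇒ p(2) = (1-p)(10) ⇒ p = 5/6

(p,q) = (5/6, 1/4)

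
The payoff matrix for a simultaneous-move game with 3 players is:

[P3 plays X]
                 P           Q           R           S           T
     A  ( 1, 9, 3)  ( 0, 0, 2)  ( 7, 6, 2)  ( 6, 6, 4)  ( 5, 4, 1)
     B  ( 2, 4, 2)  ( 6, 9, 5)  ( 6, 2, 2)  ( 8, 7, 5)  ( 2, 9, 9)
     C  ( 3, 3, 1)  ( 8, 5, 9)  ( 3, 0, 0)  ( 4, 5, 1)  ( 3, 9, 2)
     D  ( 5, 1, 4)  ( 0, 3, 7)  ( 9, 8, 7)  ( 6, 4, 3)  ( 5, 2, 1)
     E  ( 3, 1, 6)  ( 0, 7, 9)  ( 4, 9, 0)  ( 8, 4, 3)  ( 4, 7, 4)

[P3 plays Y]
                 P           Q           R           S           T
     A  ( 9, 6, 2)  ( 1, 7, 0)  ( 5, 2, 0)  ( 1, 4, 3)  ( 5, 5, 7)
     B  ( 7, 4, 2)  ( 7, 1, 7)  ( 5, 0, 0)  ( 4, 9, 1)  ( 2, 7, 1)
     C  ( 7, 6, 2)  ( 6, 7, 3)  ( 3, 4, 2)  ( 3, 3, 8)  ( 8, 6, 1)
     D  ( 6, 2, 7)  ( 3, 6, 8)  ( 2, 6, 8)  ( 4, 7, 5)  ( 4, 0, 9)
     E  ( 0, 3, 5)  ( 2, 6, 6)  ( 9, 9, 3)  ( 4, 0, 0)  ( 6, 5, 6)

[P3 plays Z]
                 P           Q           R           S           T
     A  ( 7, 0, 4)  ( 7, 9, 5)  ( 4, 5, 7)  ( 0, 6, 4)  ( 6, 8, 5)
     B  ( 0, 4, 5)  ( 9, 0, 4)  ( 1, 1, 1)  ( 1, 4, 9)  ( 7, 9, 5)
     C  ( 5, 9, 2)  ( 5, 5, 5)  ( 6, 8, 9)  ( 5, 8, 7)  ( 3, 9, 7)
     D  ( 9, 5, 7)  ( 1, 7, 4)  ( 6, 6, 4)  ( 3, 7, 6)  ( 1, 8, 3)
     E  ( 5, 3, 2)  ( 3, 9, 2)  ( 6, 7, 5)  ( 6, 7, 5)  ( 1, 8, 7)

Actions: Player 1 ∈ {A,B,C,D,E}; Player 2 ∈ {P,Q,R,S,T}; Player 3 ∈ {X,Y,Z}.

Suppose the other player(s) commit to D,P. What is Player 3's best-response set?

BR_3 = {Y,Z}

u_3(X vs D,P) = 4
u_3(Y vs D,P) = 7
u_3(Z vs D,P) = 7
max payoff 7 at {Y,Z}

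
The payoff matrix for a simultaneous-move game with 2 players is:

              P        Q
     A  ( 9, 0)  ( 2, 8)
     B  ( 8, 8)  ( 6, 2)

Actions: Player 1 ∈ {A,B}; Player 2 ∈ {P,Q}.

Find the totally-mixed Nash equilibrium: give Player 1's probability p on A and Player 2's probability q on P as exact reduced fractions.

P1 indiff ⇒ q·9+(1-q)·2 = q·8+(1-q)·6 ⇒ q(1) = (1-q)(4) ⇒ q = 4/5
P2 indiff ⇒ p·0+(1-p)·8 = p·8+(1-p)·2 ⇒ p(-8) = (1-p)(-6) ⇒ p = 3/7

p=3/7, q=4/5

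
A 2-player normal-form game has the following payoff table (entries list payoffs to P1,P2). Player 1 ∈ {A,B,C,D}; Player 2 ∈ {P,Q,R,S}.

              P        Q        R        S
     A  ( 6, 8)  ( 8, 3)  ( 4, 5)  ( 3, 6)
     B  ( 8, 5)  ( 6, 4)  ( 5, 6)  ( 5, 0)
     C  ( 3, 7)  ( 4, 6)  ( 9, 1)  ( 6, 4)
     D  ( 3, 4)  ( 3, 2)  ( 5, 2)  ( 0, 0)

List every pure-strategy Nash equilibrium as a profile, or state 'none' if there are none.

(A,P): not NE [P1→B gives 8>6]
(A,Q): not NE [P2→P gives 8>3]
(A,R): not NE [P1→C gives 9>4; P2→P gives 8>5]
(A,S): not NE [P1→C gives 6>3; P2→P gives 8>6]
(B,P): not NE [P2→R gives 6>5]
(B,Q): not NE [P1→A gives 8>6; P2→R gives 6>4]
(B,R): not NE [P1→C gives 9>5]
(B,S): not NE [P1→C gives 6>5; P2→R gives 6>0]
(C,P): not NE [P1→B gives 8>3]
(C,Q): not NE [P1→A gives 8>4; P2→P gives 7>6]
(C,R): not NE [P2→P gives 7>1]
(C,S): not NE [P2→P gives 7>4]
(D,P): not NE [P1→B gives 8>3]
(D,Q): not NE [P1→A gives 8>3; P2→P gives 4>2]
(D,R): not NE [P1→C gives 9>5; P2→P gives 4>2]
(D,S): not NE [P1→C gives 6>0; P2→P gives 4>0]

Equilibria: none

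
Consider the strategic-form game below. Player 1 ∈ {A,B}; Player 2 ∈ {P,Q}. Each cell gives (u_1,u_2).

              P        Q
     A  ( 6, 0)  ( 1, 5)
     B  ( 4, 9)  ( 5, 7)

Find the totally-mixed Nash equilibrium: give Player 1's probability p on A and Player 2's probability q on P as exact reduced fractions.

P1 indiff ⇒ q·6+(1-q)·1 = q·4+(1-q)·5 ⇒ q(2) = (1-q)(4) ⇒ q = 2/3
P2 indiff ⇒ p·0+(1-p)·9 = p·5+(1-p)·7 ⇒ p(-5) = (1-p)(-2) ⇒ p = 2/7

p=2/7, q=2/3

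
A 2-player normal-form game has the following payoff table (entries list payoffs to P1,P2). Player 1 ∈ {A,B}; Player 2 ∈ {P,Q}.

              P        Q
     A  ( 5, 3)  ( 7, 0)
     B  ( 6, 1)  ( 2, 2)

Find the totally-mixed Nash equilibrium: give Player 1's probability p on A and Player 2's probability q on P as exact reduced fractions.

P1 mixes 1/4 on A; P2 mixes 5/6 on P

P1 indiff ⇒ q·5+(1-q)·7 = q·6+(1-q)·2 ⇒ q(-1) = (1-q)(-5) ⇒ q = 5/6
P2 indiff ⇒ p·3+(1-p)·1 = p·0+(1-p)·2 ⇒ p(3) = (1-p)(1) ⇒ p = 1/4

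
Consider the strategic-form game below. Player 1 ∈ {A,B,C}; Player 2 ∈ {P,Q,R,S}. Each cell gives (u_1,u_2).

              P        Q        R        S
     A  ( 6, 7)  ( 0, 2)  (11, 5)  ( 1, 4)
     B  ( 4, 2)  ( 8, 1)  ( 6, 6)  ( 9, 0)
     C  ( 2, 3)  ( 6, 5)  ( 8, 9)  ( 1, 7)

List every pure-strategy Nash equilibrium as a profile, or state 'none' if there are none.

PSNE = {(A,P)}

(A,P): NE
(A,Q): not NE [P1→B gives 8>0; P2→P gives 7>2]
(A,R): not NE [P2→P gives 7>5]
(A,S): not NE [P1→B gives 9>1; P2→P gives 7>4]
(B,P): not NE [P1→A gives 6>4; P2→R gives 6>2]
(B,Q): not NE [P2→R gives 6>1]
(B,R): not NE [P1→A gives 11>6]
(B,S): not NE [P2→R gives 6>0]
(C,P): not NE [P1→A gives 6>2; P2→R gives 9>3]
(C,Q): not NE [P1→B gives 8>6; P2→R gives 9>5]
(C,R): not NE [P1→A gives 11>8]
(C,S): not NE [P1→B gives 9>1; P2→R gives 9>7]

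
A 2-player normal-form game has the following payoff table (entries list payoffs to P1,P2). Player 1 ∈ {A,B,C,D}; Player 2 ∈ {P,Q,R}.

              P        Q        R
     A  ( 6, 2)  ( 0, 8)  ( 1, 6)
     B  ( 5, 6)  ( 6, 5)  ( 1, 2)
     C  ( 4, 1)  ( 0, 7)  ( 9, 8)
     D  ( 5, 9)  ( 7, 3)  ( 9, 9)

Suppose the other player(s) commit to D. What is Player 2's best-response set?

P2 best: {P,R}

u_2(P vs D) = 9
u_2(Q vs D) = 3
u_2(R vs D) = 9
max payoff 9 at {P,R}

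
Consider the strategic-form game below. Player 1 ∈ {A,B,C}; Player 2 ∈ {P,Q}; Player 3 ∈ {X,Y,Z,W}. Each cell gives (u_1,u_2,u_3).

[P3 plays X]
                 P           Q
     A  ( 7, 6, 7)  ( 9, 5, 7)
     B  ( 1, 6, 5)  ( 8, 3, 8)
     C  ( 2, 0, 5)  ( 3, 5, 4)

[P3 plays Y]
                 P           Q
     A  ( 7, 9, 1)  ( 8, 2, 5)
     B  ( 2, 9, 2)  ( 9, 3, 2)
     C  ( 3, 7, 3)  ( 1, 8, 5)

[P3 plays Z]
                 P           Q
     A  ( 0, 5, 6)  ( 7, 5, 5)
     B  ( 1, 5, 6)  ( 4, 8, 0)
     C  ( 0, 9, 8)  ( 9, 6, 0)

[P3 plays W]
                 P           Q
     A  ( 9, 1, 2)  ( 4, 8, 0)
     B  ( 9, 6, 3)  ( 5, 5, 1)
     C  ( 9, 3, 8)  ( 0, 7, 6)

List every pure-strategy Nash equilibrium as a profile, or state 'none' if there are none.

NE set: (A,P,X)

(A,P,X): NE
(A,P,Y): not NE [P3→X gives 7>1]
(A,P,Z): not NE [P1→B gives 1>0; P3→X gives 7>6]
(A,P,W): not NE [P2→Q gives 8>1; P3→X gives 7>2]
(A,Q,X): not NE [P2→P gives 6>5]
(A,Q,Y): not NE [P1→B gives 9>8; P2→P gives 9>2; P3→X gives 7>5]
(A,Q,Z): not NE [P1→C gives 9>7; P3→X gives 7>5]
(A,Q,W): not NE [P1→B gives 5>4; P3→X gives 7>0]
(B,P,X): not NE [P1→A gives 7>1; P3→Z gives 6>5]
(B,P,Y): not NE [P1→A gives 7>2; P3→Z gives 6>2]
(B,P,Z): not NE [P2→Q gives 8>5]
(B,P,W): not NE [P3→Z gives 6>3]
(B,Q,X): not NE [P1→A gives 9>8; P2→P gives 6>3]
(B,Q,Y): not NE [P2→P gives 9>3; P3→X gives 8>2]
(B,Q,Z): not NE [P1→C gives 9>4; P3→X gives 8>0]
(B,Q,W): not NE [P2→P gives 6>5; P3→X gives 8>1]
(C,P,X): not NE [P1→A gives 7>2; P2→Q gives 5>0; P3→W gives 8>5]
(C,P,Y): not NE [P1→A gives 7>3; P2→Q gives 8>7; P3→W gives 8>3]
(C,P,Z): not NE [P1→B gives 1>0]
(C,P,W): not NE [P2→Q gives 7>3]
(C,Q,X): not NE [P1→A gives 9>3; P3→W gives 6>4]
(C,Q,Y): not NE [P1→B gives 9>1; P3→W gives 6>5]
(C,Q,Z): not NE [P2→P gives 9>6; P3→W gives 6>0]
(C,Q,W): not NE [P1→B gives 5>0]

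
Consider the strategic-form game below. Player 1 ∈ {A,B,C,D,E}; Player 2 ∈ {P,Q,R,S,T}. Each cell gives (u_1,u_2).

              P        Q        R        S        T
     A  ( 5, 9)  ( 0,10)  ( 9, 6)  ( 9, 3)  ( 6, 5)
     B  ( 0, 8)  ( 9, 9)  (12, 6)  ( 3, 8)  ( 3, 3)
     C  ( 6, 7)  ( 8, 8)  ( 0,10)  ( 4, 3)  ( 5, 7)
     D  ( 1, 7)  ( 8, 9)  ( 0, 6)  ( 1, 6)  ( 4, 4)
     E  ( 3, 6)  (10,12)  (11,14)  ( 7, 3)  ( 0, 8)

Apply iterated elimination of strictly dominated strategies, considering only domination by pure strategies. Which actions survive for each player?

Survivors P1:{B,E} P2:{Q,R}

P2 drop P (Q beats it: A:10>9 B:9>8 C:8>7 D:9>7 E:12>6)
P2 drop S (Q beats it: A:10>3 B:9>8 C:8>3 D:9>6 E:12>3)
P2 drop T (Q beats it: A:10>5 B:9>3 C:8>7 D:9>4 E:12>8)
P1 drop A (B beats it: Q:9>0 R:12>9)
P1 drop C (B beats it: Q:9>8 R:12>0)
P1 drop D (B beats it: Q:9>8 R:12>0)
P1→{B,E} P2→{Q,R}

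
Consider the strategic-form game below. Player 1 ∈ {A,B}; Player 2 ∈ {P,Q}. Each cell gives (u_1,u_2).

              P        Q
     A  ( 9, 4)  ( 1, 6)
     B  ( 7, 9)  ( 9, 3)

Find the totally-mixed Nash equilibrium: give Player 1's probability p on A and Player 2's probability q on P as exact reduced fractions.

P1 indiff ⇒ q·9+(1-q)·1 = q·7+(1-q)·9 ⇒ q(2) = (1-q)(8) ⇒ q = 4/5
P2 indiff ⇒ p·4+(1-p)·9 = p·6+(1-p)·3 ⇒ p(-2) = (1-p)(-6) ⇒ p = 3/4

(p,q) = (3/4, 4/5)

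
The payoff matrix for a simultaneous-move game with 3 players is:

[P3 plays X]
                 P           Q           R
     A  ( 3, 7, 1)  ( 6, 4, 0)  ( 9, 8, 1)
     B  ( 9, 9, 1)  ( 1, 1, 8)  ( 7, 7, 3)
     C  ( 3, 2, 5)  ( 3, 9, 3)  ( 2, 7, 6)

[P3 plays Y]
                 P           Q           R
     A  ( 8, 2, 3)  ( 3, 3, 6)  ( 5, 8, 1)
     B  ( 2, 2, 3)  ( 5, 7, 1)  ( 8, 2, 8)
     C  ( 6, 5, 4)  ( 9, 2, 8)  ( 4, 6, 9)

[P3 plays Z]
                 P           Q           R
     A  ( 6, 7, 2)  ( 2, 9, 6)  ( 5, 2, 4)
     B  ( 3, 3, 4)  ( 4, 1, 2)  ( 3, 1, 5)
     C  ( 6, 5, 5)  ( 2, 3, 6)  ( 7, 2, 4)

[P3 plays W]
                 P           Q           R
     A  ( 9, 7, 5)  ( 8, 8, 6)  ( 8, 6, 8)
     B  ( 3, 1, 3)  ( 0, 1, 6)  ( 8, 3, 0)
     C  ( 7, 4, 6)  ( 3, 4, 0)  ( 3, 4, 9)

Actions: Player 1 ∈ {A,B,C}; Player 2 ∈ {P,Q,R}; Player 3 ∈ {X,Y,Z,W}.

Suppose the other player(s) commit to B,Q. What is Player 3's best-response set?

u_3(X vs B,Q) = 8
u_3(Y vs B,Q) = 1
u_3(Z vs B,Q) = 2
u_3(W vs B,Q) = 6
max payoff 8 at {X}

argmax u_3 = {X}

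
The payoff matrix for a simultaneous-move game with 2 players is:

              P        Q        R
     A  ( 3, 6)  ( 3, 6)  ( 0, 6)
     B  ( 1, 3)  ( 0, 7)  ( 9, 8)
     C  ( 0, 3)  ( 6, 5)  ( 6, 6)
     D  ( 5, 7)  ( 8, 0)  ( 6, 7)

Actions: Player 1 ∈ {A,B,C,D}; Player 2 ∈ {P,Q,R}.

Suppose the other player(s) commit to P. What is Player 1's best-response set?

u_1(A vs P) = 3
u_1(B vs P) = 1
u_1(C vs P) = 0
u_1(D vs P) = 5
max payoff 5 at {D}

argmax u_1 = {D}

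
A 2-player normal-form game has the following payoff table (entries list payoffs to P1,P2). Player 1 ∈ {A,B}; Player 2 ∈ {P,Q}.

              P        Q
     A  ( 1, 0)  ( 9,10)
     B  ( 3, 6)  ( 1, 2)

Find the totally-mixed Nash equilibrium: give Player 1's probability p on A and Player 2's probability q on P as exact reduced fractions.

P1 indiff ⇒ q·1+(1-q)·9 = q·3+(1-q)·1 ⇒ q(-2) = (1-q)(-8) ⇒ q = 4/5
P2 indiff ⇒ p·0+(1-p)·6 = p·10+(1-p)·2 ⇒ p(-10) = (1-p)(-4) ⇒ p = 2/7

(p,q) = (2/7, 4/5)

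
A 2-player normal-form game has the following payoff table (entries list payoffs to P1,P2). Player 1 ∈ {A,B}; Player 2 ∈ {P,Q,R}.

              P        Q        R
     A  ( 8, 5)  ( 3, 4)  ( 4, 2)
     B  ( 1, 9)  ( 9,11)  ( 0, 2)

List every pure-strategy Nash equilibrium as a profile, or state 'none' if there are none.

(A,P): NE
(A,Q): not NE [P1→B gives 9>3; P2→P gives 5>4]
(A,R): not NE [P2→P gives 5>2]
(B,P): not NE [P1→A gives 8>1; P2→Q gives 11>9]
(B,Q): NE
(B,R): not NE [P1→A gives 4>0; P2→Q gives 11>2]

PSNE = {(A,P), (B,Q)}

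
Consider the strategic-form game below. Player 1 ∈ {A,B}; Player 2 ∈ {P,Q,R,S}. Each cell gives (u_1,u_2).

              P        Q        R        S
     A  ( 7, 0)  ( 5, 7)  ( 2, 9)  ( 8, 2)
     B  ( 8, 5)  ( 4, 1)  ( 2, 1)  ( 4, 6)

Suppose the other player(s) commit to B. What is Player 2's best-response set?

u_2(P vs B) = 5
u_2(Q vs B) = 1
u_2(R vs B) = 1
u_2(S vs B) = 6
max payoff 6 at {S}

BR_2 = {S}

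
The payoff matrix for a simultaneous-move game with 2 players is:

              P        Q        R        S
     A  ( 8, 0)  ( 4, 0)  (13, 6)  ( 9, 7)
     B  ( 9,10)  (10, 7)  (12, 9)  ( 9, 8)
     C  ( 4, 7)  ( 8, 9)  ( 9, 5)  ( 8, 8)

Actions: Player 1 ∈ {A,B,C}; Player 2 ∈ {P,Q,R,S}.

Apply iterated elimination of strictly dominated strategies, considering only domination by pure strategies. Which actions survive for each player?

IESDS → P1:{A,B} P2:{P,R,S}

P1 drop C (B beats it: P:9>4 Q:10>8 R:12>9 S:9>8)
P2 drop Q (R beats it: A:6>0 B:9>7)
P1→{A,B} P2→{P,R,S}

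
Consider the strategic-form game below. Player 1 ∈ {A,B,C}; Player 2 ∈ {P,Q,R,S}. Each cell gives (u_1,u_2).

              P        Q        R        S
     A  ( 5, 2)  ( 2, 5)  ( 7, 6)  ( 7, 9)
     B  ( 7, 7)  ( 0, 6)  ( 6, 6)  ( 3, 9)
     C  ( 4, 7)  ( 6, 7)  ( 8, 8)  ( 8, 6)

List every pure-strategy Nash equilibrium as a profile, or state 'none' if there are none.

NE set: (C,R)

(A,P): not NE [P1→B gives 7>5; P2→S gives 9>2]
(A,Q): not NE [P1→C gives 6>2; P2→S gives 9>5]
(A,R): not NE [P1→C gives 8>7; P2→S gives 9>6]
(A,S): not NE [P1→C gives 8>7]
(B,P): not NE [P2→S gives 9>7]
(B,Q): not NE [P1→C gives 6>0; P2→S gives 9>6]
(B,R): not NE [P1→C gives 8>6; P2→S gives 9>6]
(B,S): not NE [P1→C gives 8>3]
(C,P): not NE [P1→B gives 7>4; P2→R gives 8>7]
(C,Q): not NE [P2→R gives 8>7]
(C,R): NE
(C,S): not NE [P2→R gives 8>6]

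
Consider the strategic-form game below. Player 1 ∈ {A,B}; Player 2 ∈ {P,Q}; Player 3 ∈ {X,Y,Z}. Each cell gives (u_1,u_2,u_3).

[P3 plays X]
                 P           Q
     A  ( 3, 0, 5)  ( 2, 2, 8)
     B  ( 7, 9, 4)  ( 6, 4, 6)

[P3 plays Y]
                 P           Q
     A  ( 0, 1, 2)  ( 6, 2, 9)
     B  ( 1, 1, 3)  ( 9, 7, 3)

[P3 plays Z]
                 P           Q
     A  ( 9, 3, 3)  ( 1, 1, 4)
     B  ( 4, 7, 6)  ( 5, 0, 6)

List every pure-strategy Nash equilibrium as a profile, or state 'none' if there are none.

No pure NE.

(A,P,X): not NE [P1→B gives 7>3; P2→Q gives 2>0]
(A,P,Y): not NE [P1→B gives 1>0; P2→Q gives 2>1; P3→X gives 5>2]
(A,P,Z): not NE [P3→X gives 5>3]
(A,Q,X): not NE [P1→B gives 6>2; P3→Y gives 9>8]
(A,Q,Y): not NE [P1→B gives 9>6]
(A,Q,Z): not NE [P1→B gives 5>1; P2→P gives 3>1; P3→Y gives 9>4]
(B,P,X): not NE [P3→Z gives 6>4]
(B,P,Y): not NE [P2→Q gives 7>1; P3→Z gives 6>3]
(B,P,Z): not NE [P1→A gives 9>4]
(B,Q,X): not NE [P2→P gives 9>4]
(B,Q,Y): not NE [P3→Z gives 6>3]
(B,Q,Z): not NE [P2→P gives 7>0]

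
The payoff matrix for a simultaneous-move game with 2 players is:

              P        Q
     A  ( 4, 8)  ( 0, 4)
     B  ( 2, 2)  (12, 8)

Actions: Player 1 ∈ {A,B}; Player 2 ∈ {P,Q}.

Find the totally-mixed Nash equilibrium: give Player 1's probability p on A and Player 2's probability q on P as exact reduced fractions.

P1 indiff ⇒ q·4+(1-q)·0 = q·2+(1-q)·12 ⇒ q(2) = (1-q)(12) ⇒ q = 6/7
P2 indiff ⇒ p·8+(1-p)·2 = p·4+(1-p)·8 ⇒ p(4) = (1-p)(6) ⇒ p = 3/5

p=3/5, q=6/7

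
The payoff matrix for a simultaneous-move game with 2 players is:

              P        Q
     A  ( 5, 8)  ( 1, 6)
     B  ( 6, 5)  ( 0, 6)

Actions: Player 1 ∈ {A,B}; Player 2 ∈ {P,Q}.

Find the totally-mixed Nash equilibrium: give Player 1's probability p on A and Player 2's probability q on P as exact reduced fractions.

(p,q) = (1/3, 1/2)

P1 indiff ⇒ q·5+(1-q)·1 = q·6+(1-q)·0 ⇒ q(-1) = (1-q)(-1) ⇒ q = 1/2
P2 indiff ⇒ p·8+(1-p)·5 = p·6+(1-p)·6 ⇒ p(2) = (1-p)(1) ⇒ p = 1/3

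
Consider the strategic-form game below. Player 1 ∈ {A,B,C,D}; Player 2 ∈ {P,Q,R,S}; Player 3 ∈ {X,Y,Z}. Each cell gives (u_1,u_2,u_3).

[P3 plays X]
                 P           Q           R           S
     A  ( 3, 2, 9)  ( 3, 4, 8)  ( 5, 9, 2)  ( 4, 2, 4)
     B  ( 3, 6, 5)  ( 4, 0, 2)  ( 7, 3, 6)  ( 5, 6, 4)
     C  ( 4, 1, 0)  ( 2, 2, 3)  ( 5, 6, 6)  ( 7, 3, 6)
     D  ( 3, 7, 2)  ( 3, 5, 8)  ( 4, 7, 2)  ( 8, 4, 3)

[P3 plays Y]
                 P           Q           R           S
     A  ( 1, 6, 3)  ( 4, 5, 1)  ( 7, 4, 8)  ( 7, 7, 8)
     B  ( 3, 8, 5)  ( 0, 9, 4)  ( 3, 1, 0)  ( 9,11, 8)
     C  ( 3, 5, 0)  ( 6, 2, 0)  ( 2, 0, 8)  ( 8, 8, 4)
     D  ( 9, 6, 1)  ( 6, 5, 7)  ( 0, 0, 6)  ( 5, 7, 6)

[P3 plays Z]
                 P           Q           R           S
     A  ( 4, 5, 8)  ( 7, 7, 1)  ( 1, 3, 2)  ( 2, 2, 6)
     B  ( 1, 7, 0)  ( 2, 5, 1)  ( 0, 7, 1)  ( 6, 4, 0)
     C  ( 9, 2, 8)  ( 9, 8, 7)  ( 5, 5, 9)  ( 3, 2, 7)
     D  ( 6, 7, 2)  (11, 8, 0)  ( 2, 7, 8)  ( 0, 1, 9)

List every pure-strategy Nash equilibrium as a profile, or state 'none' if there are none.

(A,P,X): not NE [P1→C gives 4>3; P2→R gives 9>2]
(A,P,Y): not NE [P1→D gives 9>1; P2→S gives 7>6; P3→X gives 9>3]
(A,P,Z): not NE [P1→C gives 9>4; P2→Q gives 7>5; P3→X gives 9>8]
(A,Q,X): not NE [P1→B gives 4>3; P2→R gives 9>4]
(A,Q,Y): not NE [P1→D gives 6>4; P2→S gives 7>5; P3→X gives 8>1]
(A,Q,Z): not NE [P1→D gives 11>7; P3→X gives 8>1]
(A,R,X): not NE [P1→B gives 7>5; P3→Y gives 8>2]
(A,R,Y): not NE [P2→S gives 7>4]
(A,R,Z): not NE [P1→C gives 5>1; P2→Q gives 7>3; P3→Y gives 8>2]
(A,S,X): not NE [P1→D gives 8>4; P2→R gives 9>2; P3→Y gives 8>4]
(A,S,Y): not NE [P1→B gives 9>7]
(A,S,Z): not NE [P1→B gives 6>2; P2→Q gives 7>2; P3→Y gives 8>6]
(B,P,X): not NE [P1→C gives 4>3]
(B,P,Y): not NE [P1→D gives 9>3; P2→S gives 11>8]
(B,P,Z): not NE [P1→C gives 9>1; P3→Y gives 5>0]
(B,Q,X): not NE [P2→S gives 6>0; P3→Y gives 4>2]
(B,Q,Y): not NE [P1→D gives 6>0; P2→S gives 11>9]
(B,Q,Z): not NE [P1→D gives 11>2; P2→R gives 7>5; P3→Y gives 4>1]
(B,R,X): not NE [P2→S gives 6>3]
(B,R,Y): not NE [P1→A gives 7>3; P2→S gives 11>1; P3→X gives 6>0]
(B,R,Z): not NE [P1→C gives 5>0; P3→X gives 6>1]
(B,S,X): not NE [P1→D gives 8>5; P3→Y gives 8>4]
(B,S,Y): NE
(B,S,Z): not NE [P2→R gives 7>4; P3→Y gives 8>0]
(C,P,X): not NE [P2→R gives 6>1; P3→Z gives 8>0]
(C,P,Y): not NE [P1→D gives 9>3; P2→S gives 8>5; P3→Z gives 8>0]
(C,P,Z): not NE [P2→Q gives 8>2]
(C,Q,X): not NE [P1→B gives 4>2; P2→R gives 6>2; P3→Z gives 7>3]
(C,Q,Y): not NE [P2→S gives 8>2; P3→Z gives 7>0]
(C,Q,Z): not NE [P1→D gives 11>9]
(C,R,X): not NE [P1→B gives 7>5; P3→Z gives 9>6]
(C,R,Y): not NE [P1→A gives 7>2; P2→S gives 8>0; P3→Z gives 9>8]
(C,R,Z): not NE [P2→Q gives 8>5]
(C,S,X): not NE [P1→D gives 8>7; P2→R gives 6>3; P3→Z gives 7>6]
(C,S,Y): not NE [P1→B gives 9>8; P3→Z gives 7>4]
(C,S,Z): not NE [P1→B gives 6>3; P2→Q gives 8>2]
(D,P,X): not NE [P1→C gives 4>3]
(D,P,Y): not NE [P2→S gives 7>6; P3→Z gives 2>1]
(D,P,Z): not NE [P1→C gives 9>6; P2→Q gives 8>7]
(D,Q,X): not NE [P1→B gives 4>3; P2→R gives 7>5]
(D,Q,Y): not NE [P2→S gives 7>5; P3→X gives 8>7]
(D,Q,Z): not NE [P3→X gives 8>0]
(D,R,X): not NE [P1→B gives 7>4; P3→Z gives 8>2]
(D,R,Y): not NE [P1→A gives 7>0; P2→S gives 7>0; P3→Z gives 8>6]
(D,R,Z): not NE [P1→C gives 5>2; P2→Q gives 8>7]
(D,S,X): not NE [P2→R gives 7>4; P3→Z gives 9>3]
(D,S,Y): not NE [P1→B gives 9>5; P3→Z gives 9>6]
(D,S,Z): not NE [P1→B gives 6>0; P2→Q gives 8>1]

PSNE = {(B,S,Y)}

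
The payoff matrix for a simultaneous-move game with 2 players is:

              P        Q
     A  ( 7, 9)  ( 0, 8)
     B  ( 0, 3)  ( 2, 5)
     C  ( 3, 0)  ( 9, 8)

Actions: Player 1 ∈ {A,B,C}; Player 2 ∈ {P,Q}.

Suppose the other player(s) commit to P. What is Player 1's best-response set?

argmax u_1 = {A}

u_1(A vs P) = 7
u_1(B vs P) = 0
u_1(C vs P) = 3
max payoff 7 at {A}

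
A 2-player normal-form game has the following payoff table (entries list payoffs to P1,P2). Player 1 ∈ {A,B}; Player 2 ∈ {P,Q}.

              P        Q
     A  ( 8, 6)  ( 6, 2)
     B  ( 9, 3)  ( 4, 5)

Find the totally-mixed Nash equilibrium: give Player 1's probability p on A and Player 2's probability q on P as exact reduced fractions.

P1 indiff ⇒ q·8+(1-q)·6 = q·9+(1-q)·4 ⇒ q(-1) = (1-q)(-2) ⇒ q = 2/3
P2 indiff ⇒ p·6+(1-p)·3 = p·2+(1-p)·5 ⇒ p(4) = (1-p)(2) ⇒ p = 1/3

p=1/3, q=2/3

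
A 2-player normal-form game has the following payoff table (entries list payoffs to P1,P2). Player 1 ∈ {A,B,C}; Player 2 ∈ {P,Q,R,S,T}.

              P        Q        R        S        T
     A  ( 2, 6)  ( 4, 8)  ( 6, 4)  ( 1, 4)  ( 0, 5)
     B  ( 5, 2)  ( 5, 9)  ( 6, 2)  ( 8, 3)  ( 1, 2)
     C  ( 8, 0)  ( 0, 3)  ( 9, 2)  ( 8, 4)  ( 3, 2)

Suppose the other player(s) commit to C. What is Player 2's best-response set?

argmax u_2 = {S}

u_2(P vs C) = 0
u_2(Q vs C) = 3
u_2(R vs C) = 2
u_2(S vs C) = 4
u_2(T vs C) = 2
max payoff 4 at {S}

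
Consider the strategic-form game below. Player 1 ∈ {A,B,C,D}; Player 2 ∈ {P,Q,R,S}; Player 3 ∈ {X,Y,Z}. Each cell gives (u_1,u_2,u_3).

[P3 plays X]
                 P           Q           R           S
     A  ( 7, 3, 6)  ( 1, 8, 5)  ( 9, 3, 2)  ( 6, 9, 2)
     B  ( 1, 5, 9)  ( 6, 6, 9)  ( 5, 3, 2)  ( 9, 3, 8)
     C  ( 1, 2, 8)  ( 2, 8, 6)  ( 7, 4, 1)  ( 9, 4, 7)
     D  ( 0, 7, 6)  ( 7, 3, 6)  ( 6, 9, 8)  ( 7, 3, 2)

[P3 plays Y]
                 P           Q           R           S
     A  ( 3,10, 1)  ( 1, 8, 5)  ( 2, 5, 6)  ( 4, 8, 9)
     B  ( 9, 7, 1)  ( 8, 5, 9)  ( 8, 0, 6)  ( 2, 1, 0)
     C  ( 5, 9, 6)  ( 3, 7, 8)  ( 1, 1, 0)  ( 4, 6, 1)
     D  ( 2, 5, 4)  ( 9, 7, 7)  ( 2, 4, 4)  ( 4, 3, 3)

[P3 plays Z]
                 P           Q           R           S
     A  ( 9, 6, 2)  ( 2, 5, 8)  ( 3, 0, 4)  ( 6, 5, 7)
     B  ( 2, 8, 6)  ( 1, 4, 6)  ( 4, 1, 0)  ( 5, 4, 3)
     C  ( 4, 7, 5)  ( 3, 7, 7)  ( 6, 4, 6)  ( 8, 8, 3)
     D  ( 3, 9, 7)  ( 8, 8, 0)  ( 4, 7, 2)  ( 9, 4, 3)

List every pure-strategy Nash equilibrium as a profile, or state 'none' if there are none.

Nash profiles: (D,Q,Y)

(A,P,X): not NE [P2→S gives 9>3]
(A,P,Y): not NE [P1→B gives 9>3; P3→X gives 6>1]
(A,P,Z): not NE [P3→X gives 6>2]
(A,Q,X): not NE [P1→D gives 7>1; P2→S gives 9>8; P3→Z gives 8>5]
(A,Q,Y): not NE [P1→D gives 9>1; P2→P gives 10>8; P3→Z gives 8>5]
(A,Q,Z): not NE [P1→D gives 8>2; P2→P gives 6>5]
(A,R,X): not NE [P2→S gives 9>3; P3→Y gives 6>2]
(A,R,Y): not NE [P1→B gives 8>2; P2→P gives 10>5]
(A,R,Z): not NE [P1→C gives 6>3; P2→P gives 6>0; P3→Y gives 6>4]
(A,S,X): not NE [P1→C gives 9>6; P3→Y gives 9>2]
(A,S,Y): not NE [P2→P gives 10>8]
(A,S,Z): not NE [P1→D gives 9>6; P2→P gives 6>5; P3→Y gives 9>7]
(B,P,X): not NE [P1→A gives 7>1; P2→Q gives 6>5]
(B,P,Y): not NE [P3→X gives 9>1]
(B,P,Z): not NE [P1→A gives 9>2; P3→X gives 9>6]
(B,Q,X): not NE [P1→D gives 7>6]
(B,Q,Y): not NE [P1→D gives 9>8; P2→P gives 7>5]
(B,Q,Z): not NE [P1→D gives 8>1; P2→P gives 8>4; P3→Y gives 9>6]
(B,R,X): not NE [P1→A gives 9>5; P2→Q gives 6>3; P3→Y gives 6>2]
(B,R,Y): not NE [P2→P gives 7>0]
(B,R,Z): not NE [P1→C gives 6>4; P2→P gives 8>1; P3→Y gives 6>0]
(B,S,X): not NE [P2→Q gives 6>3]
(B,S,Y): not NE [P1→D gives 4>2; P2→P gives 7>1; P3→X gives 8>0]
(B,S,Z): not NE [P1→D gives 9>5; P2→P gives 8>4; P3→X gives 8>3]
(C,P,X): not NE [P1→A gives 7>1; P2→Q gives 8>2]
(C,P,Y): not NE [P1→B gives 9>5; P3→X gives 8>6]
(C,P,Z): not NE [P1→A gives 9>4; P2→S gives 8>7; P3→X gives 8>5]
(C,Q,X): not NE [P1→D gives 7>2; P3→Y gives 8>6]
(C,Q,Y): not NE [P1→D gives 9>3; P2→P gives 9>7]
(C,Q,Z): not NE [P1→D gives 8>3; P2→S gives 8>7; P3→Y gives 8>7]
(C,R,X): not NE [P1→A gives 9>7; P2→Q gives 8>4; P3→Z gives 6>1]
(C,R,Y): not NE [P1→B gives 8>1; P2→P gives 9>1; P3→Z gives 6>0]
(C,R,Z): not NE [P2→S gives 8>4]
(C,S,X): not NE [P2→Q gives 8>4]
(C,S,Y): not NE [P2→P gives 9>6; P3→X gives 7>1]
(C,S,Z): not NE [P1→D gives 9>8; P3→X gives 7>3]
(D,P,X): not NE [P1→A gives 7>0; P2→R gives 9>7; P3→Z gives 7>6]
(D,P,Y): not NE [P1→B gives 9>2; P2→Q gives 7>5; P3→Z gives 7>4]
(D,P,Z): not NE [P1→A gives 9>3]
(D,Q,X): not NE [P2→R gives 9>3; P3→Y gives 7>6]
(D,Q,Y): NE
(D,Q,Z): not NE [P2→P gives 9>8; P3→Y gives 7>0]
(D,R,X): not NE [P1→A gives 9>6]
(D,R,Y): not NE [P1→B gives 8>2; P2→Q gives 7>4; P3→X gives 8>4]
(D,R,Z): not NE [P1→C gives 6>4; P2→P gives 9>7; P3→X gives 8>2]
(D,S,X): not NE [P1→C gives 9>7; P2→R gives 9>3; P3→Z gives 3>2]
(D,S,Y): not NE [P2→Q gives 7>3]
(D,S,Z): not NE [P2→P gives 9>4]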